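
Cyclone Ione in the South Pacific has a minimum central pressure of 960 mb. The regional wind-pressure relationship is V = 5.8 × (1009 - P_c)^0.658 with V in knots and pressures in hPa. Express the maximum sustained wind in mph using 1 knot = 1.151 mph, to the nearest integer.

86 mph

ΔP = 1009 − 960 = 49 mb.
V ≈ 5.8 × 49^0.658 = 5.8 × 12.946 ≈ 75.089 kt.
75.089 × 1.151 ≈ 86.43 mph → 86 mph.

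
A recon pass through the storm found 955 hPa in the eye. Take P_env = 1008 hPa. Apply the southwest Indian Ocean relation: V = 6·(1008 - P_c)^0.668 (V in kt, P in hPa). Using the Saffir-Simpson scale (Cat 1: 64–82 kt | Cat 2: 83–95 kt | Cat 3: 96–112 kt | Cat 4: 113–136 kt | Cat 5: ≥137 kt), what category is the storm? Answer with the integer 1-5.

ΔP = 1008 − 955 = 53 hPa.
V ≈ 6 × 53^0.668 = 6 × 14.18 ≈ 85 kt.
85 kt falls in the Category 2 band.

2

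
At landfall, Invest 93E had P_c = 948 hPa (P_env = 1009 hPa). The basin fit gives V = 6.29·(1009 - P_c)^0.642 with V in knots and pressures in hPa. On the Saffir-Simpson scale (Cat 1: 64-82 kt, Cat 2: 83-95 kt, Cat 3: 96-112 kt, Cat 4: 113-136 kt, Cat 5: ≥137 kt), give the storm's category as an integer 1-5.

2

ΔP = 1009 − 948 = 61 hPa.
V ≈ 6.29 × 61^0.642 = 6.29 × 14.00 ≈ 88 kt.
88 kt falls in the Category 2 band.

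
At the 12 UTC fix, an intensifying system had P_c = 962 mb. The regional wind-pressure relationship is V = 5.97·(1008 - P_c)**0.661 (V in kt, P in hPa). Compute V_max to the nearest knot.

75 kt

ΔP = 1008 − 962 = 46 mb.
46^0.661 ≈ 12.563.
V ≈ 5.97 × 12.563 ≈ 75.0 kt.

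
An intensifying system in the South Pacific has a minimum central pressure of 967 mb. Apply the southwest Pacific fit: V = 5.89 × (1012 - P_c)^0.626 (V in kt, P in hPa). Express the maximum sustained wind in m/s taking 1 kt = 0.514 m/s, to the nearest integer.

33 m/s

ΔP = 1012 − 967 = 45 mb.
V ≈ 5.89 × 45^0.626 = 5.89 × 10.837 ≈ 63.830 kt.
63.830 × 0.514 ≈ 32.81 m/s → 33 m/s.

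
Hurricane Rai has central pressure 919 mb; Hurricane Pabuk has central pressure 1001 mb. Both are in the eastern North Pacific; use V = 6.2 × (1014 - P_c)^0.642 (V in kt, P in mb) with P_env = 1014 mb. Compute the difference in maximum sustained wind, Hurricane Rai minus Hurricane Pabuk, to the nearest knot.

Hurricane Rai: ΔP = 95; V ≈ 6.2 × 95^0.642 ≈ 115.37 kt.
Hurricane Pabuk: ΔP = 13; V ≈ 6.2 × 13^0.642 ≈ 32.18 kt.
Difference ≈ 115.37 − 32.18 = 83.19 → 83 kt.

83 kt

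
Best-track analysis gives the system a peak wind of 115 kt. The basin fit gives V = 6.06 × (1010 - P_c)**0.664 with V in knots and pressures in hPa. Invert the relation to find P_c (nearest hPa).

ΔP = (V / 6.06)^(1/0.664) = (115/6.06)^1.506.
115/6.06 = 18.977; 18.977^1.506 ≈ 84.15 hPa.
P_c = 1010 − 84.15 = 925.85 ≈ 926 hPa.

926 hPa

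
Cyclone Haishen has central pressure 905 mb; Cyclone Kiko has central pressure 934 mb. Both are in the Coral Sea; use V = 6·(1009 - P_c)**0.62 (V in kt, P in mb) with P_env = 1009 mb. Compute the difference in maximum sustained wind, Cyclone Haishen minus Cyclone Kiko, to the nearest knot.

Cyclone Haishen: ΔP = 104; V ≈ 6 × 104^0.62 ≈ 106.83 kt.
Cyclone Kiko: ΔP = 75; V ≈ 6 × 75^0.62 ≈ 87.23 kt.
Difference ≈ 106.83 − 87.23 = 19.60 → 20 kt.

20 kt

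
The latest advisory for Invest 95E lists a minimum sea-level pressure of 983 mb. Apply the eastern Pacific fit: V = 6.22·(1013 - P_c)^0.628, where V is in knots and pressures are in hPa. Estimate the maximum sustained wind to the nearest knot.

ΔP = 1013 − 983 = 30 mb.
30^0.628 ≈ 8.465.
V ≈ 6.22 × 8.465 ≈ 52.7 kt.

53 kt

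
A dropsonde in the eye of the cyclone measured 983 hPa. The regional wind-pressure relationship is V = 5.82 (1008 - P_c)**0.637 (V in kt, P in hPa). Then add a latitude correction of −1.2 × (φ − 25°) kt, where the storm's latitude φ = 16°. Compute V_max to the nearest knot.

ΔP = 1008 − 983 = 25 hPa.
25^0.637 ≈ 7.771.
V ≈ 5.82 × 7.771 ≈ 45.2 kt.
Latitude correction: −1.2 × (16 − 25) = 10.8 kt.
Corrected V ≈ 56 kt → 56 kt.

56 kt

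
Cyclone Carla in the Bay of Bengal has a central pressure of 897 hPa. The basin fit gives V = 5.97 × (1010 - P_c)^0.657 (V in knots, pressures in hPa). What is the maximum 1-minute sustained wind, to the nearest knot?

ΔP = 1010 − 897 = 113 hPa.
113^0.657 ≈ 22.329.
V ≈ 5.97 × 22.329 ≈ 133.3 kt.

133 kt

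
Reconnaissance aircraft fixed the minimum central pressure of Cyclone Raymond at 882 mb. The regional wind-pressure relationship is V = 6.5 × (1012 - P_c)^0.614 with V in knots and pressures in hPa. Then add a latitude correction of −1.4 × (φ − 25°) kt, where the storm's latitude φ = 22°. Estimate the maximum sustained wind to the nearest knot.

133 kt

ΔP = 1012 − 882 = 130 mb.
130^0.614 ≈ 19.859.
V ≈ 6.5 × 19.859 ≈ 129.1 kt.
Latitude correction: −1.4 × (22 − 25) = 4.2 kt.
Corrected V ≈ 133.3 kt → 133 kt.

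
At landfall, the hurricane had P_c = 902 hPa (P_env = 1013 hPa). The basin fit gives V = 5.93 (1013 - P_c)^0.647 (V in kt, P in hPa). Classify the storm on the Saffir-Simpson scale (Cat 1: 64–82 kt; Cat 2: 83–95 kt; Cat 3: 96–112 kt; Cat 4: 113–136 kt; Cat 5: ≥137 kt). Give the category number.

4

ΔP = 1013 − 902 = 111 hPa.
V ≈ 5.93 × 111^0.647 = 5.93 × 21.05 ≈ 125 kt.
125 kt falls in the Category 4 band.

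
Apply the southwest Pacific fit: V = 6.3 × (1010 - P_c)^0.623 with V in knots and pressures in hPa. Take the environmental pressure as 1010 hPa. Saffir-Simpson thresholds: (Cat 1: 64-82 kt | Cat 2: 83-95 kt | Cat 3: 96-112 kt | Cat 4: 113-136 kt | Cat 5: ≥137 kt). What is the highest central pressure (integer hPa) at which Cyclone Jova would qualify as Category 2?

Category 2 begins at V = 83 kt.
Required ΔP = (83/6.3)^(1/0.623) = 13.175^1.605 ≈ 62.71 hPa.
P_c ≤ 1010 − 62.71 = 947.29, so the highest integer P_c is 947 hPa.

947 hPa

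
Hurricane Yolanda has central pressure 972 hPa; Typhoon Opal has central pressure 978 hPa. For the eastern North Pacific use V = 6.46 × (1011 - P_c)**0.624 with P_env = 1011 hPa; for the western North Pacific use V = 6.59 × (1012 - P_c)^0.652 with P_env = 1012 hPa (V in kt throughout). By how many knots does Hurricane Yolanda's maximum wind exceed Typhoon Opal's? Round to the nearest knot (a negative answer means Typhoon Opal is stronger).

Hurricane Yolanda: ΔP = 39; V ≈ 6.46 × 39^0.624 ≈ 63.54 kt.
Typhoon Opal: ΔP = 34; V ≈ 6.59 × 34^0.652 ≈ 65.68 kt.
Difference ≈ 63.54 − 65.68 = -2.14 → -2 kt.

-2 kt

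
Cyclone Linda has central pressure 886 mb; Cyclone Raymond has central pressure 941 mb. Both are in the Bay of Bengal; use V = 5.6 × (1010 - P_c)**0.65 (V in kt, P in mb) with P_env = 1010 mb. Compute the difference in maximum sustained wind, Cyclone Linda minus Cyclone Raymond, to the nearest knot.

Cyclone Linda: ΔP = 124; V ≈ 5.6 × 124^0.65 ≈ 128.50 kt.
Cyclone Raymond: ΔP = 69; V ≈ 5.6 × 69^0.65 ≈ 87.79 kt.
Difference ≈ 128.50 − 87.79 = 40.71 → 41 kt.

41 kt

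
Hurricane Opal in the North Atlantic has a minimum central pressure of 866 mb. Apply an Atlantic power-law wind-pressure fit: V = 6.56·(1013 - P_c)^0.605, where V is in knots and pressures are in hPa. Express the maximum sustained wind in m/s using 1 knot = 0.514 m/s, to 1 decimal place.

69.0 m/s

ΔP = 1013 − 866 = 147 mb.
V ≈ 6.56 × 147^0.605 = 6.56 × 20.475 ≈ 134.317 kt.
134.317 × 0.514 ≈ 69.04 m/s → 69.0 m/s.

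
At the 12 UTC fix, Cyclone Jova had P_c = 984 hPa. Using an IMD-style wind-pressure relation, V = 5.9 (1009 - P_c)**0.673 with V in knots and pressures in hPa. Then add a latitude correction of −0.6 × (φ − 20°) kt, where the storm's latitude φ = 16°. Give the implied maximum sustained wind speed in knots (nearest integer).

ΔP = 1009 − 984 = 25 hPa.
25^0.673 ≈ 8.726.
V ≈ 5.9 × 8.726 ≈ 51.5 kt.
Latitude correction: −0.6 × (16 − 20) = 2.4 kt.
Corrected V ≈ 53.9 kt → 54 kt.

54 kt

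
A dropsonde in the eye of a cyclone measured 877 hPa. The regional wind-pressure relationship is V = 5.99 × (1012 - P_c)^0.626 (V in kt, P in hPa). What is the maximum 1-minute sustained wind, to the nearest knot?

ΔP = 1012 − 877 = 135 hPa.
135^0.626 ≈ 21.557.
V ≈ 5.99 × 21.557 ≈ 129.1 kt.

129 kt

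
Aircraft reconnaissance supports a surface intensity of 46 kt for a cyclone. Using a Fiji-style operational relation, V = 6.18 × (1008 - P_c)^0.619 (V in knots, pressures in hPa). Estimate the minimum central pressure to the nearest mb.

ΔP = (V / 6.18)^(1/0.619) = (46/6.18)^1.616.
46/6.18 = 7.443; 7.443^1.616 ≈ 25.61 mb.
P_c = 1008 − 25.61 = 982.39 ≈ 982 mb.

982 mb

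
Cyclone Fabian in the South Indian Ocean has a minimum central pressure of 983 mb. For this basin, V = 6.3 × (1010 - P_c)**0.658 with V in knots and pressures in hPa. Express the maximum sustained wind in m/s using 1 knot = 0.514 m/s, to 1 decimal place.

28.3 m/s

ΔP = 1010 − 983 = 27 mb.
V ≈ 6.3 × 27^0.658 = 6.3 × 8.747 ≈ 55.103 kt.
55.103 × 0.514 ≈ 28.32 m/s → 28.3 m/s.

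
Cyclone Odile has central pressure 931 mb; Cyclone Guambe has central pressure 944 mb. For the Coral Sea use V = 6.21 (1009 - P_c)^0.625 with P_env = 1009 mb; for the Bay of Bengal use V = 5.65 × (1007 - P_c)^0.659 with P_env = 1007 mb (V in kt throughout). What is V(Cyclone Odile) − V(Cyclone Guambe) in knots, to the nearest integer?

8 kt

Cyclone Odile: ΔP = 78; V ≈ 6.21 × 78^0.625 ≈ 94.55 kt.
Cyclone Guambe: ΔP = 63; V ≈ 5.65 × 63^0.659 ≈ 86.66 kt.
Difference ≈ 94.55 − 86.66 = 7.89 → 8 kt.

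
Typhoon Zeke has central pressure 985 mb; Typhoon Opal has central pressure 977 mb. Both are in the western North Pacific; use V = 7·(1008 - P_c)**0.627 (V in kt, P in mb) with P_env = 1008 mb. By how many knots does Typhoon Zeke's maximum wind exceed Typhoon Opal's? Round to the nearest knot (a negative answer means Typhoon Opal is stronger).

-10 kt

Typhoon Zeke: ΔP = 23; V ≈ 7 × 23^0.627 ≈ 49.99 kt.
Typhoon Opal: ΔP = 31; V ≈ 7 × 31^0.627 ≈ 60.28 kt.
Difference ≈ 49.99 − 60.28 = -10.29 → -10 kt.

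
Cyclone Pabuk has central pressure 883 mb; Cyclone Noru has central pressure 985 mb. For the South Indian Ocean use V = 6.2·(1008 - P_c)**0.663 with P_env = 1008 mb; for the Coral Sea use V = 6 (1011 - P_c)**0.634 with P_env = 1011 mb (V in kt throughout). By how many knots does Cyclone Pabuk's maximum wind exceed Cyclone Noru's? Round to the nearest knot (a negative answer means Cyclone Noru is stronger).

105 kt

Cyclone Pabuk: ΔP = 125; V ≈ 6.2 × 125^0.663 ≈ 152.28 kt.
Cyclone Noru: ΔP = 26; V ≈ 6 × 26^0.634 ≈ 47.34 kt.
Difference ≈ 152.28 − 47.34 = 104.94 → 105 kt.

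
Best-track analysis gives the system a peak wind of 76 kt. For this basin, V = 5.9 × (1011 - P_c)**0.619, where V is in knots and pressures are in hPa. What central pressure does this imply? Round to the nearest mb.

ΔP = (V / 5.9)^(1/0.619) = (76/5.9)^1.616.
76/5.9 = 12.881; 12.881^1.616 ≈ 62.11 mb.
P_c = 1011 − 62.11 = 948.89 ≈ 949 mb.

949 mb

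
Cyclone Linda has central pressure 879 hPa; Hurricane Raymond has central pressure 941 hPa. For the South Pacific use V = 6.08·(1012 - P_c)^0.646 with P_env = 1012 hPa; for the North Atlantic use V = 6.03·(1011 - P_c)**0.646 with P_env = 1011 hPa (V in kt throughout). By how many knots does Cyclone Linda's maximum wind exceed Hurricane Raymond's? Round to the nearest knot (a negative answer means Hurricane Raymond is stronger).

49 kt

Cyclone Linda: ΔP = 133; V ≈ 6.08 × 133^0.646 ≈ 143.19 kt.
Hurricane Raymond: ΔP = 70; V ≈ 6.03 × 70^0.646 ≈ 93.81 kt.
Difference ≈ 143.19 − 93.81 = 49.38 → 49 kt.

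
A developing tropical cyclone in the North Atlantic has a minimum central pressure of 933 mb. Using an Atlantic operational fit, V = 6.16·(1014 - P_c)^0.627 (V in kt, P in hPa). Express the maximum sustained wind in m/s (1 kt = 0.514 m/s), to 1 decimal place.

49.8 m/s

ΔP = 1014 − 933 = 81 mb.
V ≈ 6.16 × 81^0.627 = 6.16 × 15.726 ≈ 96.873 kt.
96.873 × 0.514 ≈ 49.79 m/s → 49.8 m/s.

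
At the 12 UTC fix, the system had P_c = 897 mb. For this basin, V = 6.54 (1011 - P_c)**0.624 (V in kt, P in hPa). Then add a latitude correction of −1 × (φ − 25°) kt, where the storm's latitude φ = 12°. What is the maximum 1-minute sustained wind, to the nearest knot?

ΔP = 1011 − 897 = 114 mb.
114^0.624 ≈ 19.209.
V ≈ 6.54 × 19.209 ≈ 125.6 kt.
Latitude correction: −1 × (12 − 25) = 13 kt.
Corrected V ≈ 138.6 kt → 139 kt.

139 kt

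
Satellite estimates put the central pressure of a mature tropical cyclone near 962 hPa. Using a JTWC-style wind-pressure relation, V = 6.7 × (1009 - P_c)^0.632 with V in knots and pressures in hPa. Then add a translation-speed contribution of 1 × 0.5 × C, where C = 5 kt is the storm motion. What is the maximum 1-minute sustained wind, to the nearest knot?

ΔP = 1009 − 962 = 47 hPa.
47^0.632 ≈ 11.396.
V ≈ 6.7 × 11.396 ≈ 76.4 kt.
Translation term: 1 × 0.5 × 5 = 2.5 kt.
Corrected V ≈ 78.9 kt → 79 kt.

79 kt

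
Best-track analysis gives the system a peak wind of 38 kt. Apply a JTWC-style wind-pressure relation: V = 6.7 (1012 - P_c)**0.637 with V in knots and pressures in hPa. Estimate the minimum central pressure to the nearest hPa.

997 hPa

ΔP = (V / 6.7)^(1/0.637) = (38/6.7)^1.570.
38/6.7 = 5.672; 5.672^1.570 ≈ 15.25 hPa.
P_c = 1012 − 15.25 = 996.75 ≈ 997 hPa.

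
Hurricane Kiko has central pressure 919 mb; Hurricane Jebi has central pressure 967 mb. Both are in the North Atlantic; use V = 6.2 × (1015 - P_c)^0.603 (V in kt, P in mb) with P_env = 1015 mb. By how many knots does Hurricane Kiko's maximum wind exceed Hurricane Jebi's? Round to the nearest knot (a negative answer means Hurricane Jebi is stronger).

Hurricane Kiko: ΔP = 96; V ≈ 6.2 × 96^0.603 ≈ 97.21 kt.
Hurricane Jebi: ΔP = 48; V ≈ 6.2 × 48^0.603 ≈ 64.00 kt.
Difference ≈ 97.21 − 64.00 = 33.21 → 33 kt.

33 kt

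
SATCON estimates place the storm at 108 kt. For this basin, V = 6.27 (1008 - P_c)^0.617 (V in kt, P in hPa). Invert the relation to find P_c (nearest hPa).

907 hPa

ΔP = (V / 6.27)^(1/0.617) = (108/6.27)^1.621.
108/6.27 = 17.225; 17.225^1.621 ≈ 100.81 hPa.
P_c = 1008 − 100.81 = 907.19 ≈ 907 hPa.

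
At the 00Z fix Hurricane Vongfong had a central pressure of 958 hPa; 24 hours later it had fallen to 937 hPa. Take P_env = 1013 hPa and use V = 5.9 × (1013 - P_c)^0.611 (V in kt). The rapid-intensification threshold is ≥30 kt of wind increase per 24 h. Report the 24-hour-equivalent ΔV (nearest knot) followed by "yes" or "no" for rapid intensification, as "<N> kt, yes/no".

15 kt, no

V₁: ΔP = 55, V ≈ 5.9 × 55^0.611 ≈ 68.27 kt.
V₂: ΔP = 76, V ≈ 5.9 × 76^0.611 ≈ 83.18 kt.
ΔV over 24 h = 14.91 kt → 24 h equivalent = 14.91 × 24/24 ≈ 14.91 kt.
15 kt < 30 kt ⇒ not rapid intensification.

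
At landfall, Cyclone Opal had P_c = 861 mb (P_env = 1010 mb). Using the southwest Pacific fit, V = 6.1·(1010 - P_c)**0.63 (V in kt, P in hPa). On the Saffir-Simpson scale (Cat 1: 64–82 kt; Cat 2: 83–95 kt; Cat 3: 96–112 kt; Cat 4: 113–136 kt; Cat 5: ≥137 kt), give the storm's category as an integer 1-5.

5

ΔP = 1010 − 861 = 149 mb.
V ≈ 6.1 × 149^0.63 = 6.1 × 23.39 ≈ 143 kt.
143 kt falls in the Category 5 band.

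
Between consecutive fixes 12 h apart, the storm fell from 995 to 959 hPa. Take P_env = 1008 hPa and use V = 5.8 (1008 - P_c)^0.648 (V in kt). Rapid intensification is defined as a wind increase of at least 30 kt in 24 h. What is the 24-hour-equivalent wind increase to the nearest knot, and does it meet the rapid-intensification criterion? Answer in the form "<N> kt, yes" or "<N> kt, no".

V₁: ΔP = 13, V ≈ 5.8 × 13^0.648 ≈ 30.57 kt.
V₂: ΔP = 49, V ≈ 5.8 × 49^0.648 ≈ 72.22 kt.
ΔV over 12 h = 41.65 kt → 24 h equivalent = 41.65 × 24/12 ≈ 83.30 kt.
83 kt ≥ 30 kt ⇒ rapid intensification.

83 kt, yes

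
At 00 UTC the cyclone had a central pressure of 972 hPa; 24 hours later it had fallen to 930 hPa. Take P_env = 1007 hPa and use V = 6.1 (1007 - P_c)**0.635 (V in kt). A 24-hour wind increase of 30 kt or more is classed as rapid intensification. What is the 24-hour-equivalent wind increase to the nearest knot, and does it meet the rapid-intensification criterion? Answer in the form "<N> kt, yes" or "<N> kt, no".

38 kt, yes

V₁: ΔP = 35, V ≈ 6.1 × 35^0.635 ≈ 58.32 kt.
V₂: ΔP = 77, V ≈ 6.1 × 77^0.635 ≈ 96.22 kt.
ΔV over 24 h = 37.90 kt → 24 h equivalent = 37.90 × 24/24 ≈ 37.90 kt.
38 kt ≥ 30 kt ⇒ rapid intensification.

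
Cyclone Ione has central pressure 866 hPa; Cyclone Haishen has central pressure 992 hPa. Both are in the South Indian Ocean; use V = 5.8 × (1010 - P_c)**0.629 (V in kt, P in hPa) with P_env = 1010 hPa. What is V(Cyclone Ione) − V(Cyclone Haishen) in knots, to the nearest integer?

96 kt

Cyclone Ione: ΔP = 144; V ≈ 5.8 × 144^0.629 ≈ 132.14 kt.
Cyclone Haishen: ΔP = 18; V ≈ 5.8 × 18^0.629 ≈ 35.73 kt.
Difference ≈ 132.14 − 35.73 = 96.41 → 96 kt.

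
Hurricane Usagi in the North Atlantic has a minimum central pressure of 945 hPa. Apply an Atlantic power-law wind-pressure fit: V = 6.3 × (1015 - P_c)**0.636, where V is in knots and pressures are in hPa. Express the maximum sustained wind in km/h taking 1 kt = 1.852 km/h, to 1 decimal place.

ΔP = 1015 − 945 = 70 hPa.
V ≈ 6.3 × 70^0.636 = 6.3 × 14.910 ≈ 93.934 kt.
93.934 × 1.852 ≈ 173.97 km/h → 174.0 km/h.

174.0 km/h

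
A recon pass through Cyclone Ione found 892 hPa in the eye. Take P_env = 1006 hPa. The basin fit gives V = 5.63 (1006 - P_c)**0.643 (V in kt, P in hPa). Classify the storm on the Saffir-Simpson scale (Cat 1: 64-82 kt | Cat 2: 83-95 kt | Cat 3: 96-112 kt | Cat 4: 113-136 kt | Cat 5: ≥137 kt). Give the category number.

4

ΔP = 1006 − 892 = 114 hPa.
V ≈ 5.63 × 114^0.643 = 5.63 × 21.02 ≈ 118 kt.
118 kt falls in the Category 4 band.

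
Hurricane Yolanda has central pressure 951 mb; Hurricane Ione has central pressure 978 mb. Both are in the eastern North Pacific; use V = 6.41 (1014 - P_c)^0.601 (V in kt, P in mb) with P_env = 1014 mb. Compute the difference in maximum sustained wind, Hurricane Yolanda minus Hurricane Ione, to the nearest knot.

Hurricane Yolanda: ΔP = 63; V ≈ 6.41 × 63^0.601 ≈ 77.31 kt.
Hurricane Ione: ΔP = 36; V ≈ 6.41 × 36^0.601 ≈ 55.23 kt.
Difference ≈ 77.31 − 55.23 = 22.08 → 22 kt.

22 kt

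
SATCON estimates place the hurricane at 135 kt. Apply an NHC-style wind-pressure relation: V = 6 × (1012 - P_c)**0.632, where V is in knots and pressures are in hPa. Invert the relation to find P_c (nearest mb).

ΔP = (V / 6)^(1/0.632) = (135/6)^1.582.
135/6 = 22.500; 22.500^1.582 ≈ 137.89 mb.
P_c = 1012 − 137.89 = 874.11 ≈ 874 mb.

874 mb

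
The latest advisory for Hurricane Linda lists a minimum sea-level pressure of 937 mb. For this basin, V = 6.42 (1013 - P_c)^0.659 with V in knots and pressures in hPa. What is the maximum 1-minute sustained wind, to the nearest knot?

ΔP = 1013 − 937 = 76 mb.
76^0.659 ≈ 17.356.
V ≈ 6.42 × 17.356 ≈ 111.4 kt.

111 kt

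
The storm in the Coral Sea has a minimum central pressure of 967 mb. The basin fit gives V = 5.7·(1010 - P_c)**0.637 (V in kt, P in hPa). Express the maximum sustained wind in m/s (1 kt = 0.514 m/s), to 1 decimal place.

32.2 m/s

ΔP = 1010 − 967 = 43 mb.
V ≈ 5.7 × 43^0.637 = 5.7 × 10.978 ≈ 62.574 kt.
62.574 × 0.514 ≈ 32.16 m/s → 32.2 m/s.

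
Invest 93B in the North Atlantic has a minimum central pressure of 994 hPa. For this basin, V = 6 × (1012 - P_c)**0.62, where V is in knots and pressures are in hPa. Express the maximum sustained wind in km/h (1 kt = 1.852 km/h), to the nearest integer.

67 km/h

ΔP = 1012 − 994 = 18 hPa.
V ≈ 6 × 18^0.62 = 6 × 6.002 ≈ 36.010 kt.
36.010 × 1.852 ≈ 66.69 km/h → 67 km/h.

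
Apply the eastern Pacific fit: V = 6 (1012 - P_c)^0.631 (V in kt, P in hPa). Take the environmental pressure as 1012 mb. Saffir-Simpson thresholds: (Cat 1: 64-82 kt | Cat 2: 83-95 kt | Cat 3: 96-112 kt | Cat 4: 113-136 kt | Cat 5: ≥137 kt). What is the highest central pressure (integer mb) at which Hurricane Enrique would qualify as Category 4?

907 mb

Category 4 begins at V = 113 kt.
Required ΔP = (113/6)^(1/0.631) = 18.833^1.585 ≈ 104.83 mb.
P_c ≤ 1012 − 104.83 = 907.17, so the highest integer P_c is 907 mb.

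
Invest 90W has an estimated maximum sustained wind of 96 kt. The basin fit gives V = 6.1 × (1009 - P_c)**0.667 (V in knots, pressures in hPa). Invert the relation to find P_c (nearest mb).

947 mb

ΔP = (V / 6.1)^(1/0.667) = (96/6.1)^1.499.
96/6.1 = 15.738; 15.738^1.499 ≈ 62.30 mb.
P_c = 1009 − 62.30 = 946.70 ≈ 947 mb.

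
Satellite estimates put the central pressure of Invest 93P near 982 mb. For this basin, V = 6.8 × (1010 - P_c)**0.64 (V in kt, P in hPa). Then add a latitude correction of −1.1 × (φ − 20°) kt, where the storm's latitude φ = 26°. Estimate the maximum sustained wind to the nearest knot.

51 kt

ΔP = 1010 − 982 = 28 mb.
28^0.64 ≈ 8.437.
V ≈ 6.8 × 8.437 ≈ 57.4 kt.
Latitude correction: −1.1 × (26 − 20) = -6.6 kt.
Corrected V ≈ 50.8 kt → 51 kt.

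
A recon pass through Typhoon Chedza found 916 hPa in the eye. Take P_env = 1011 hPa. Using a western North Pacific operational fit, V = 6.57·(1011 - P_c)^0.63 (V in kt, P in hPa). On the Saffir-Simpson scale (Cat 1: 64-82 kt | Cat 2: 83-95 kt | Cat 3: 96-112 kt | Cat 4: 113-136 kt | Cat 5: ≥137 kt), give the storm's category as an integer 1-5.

4

ΔP = 1011 − 916 = 95 hPa.
V ≈ 6.57 × 95^0.63 = 6.57 × 17.62 ≈ 116 kt.
116 kt falls in the Category 4 band.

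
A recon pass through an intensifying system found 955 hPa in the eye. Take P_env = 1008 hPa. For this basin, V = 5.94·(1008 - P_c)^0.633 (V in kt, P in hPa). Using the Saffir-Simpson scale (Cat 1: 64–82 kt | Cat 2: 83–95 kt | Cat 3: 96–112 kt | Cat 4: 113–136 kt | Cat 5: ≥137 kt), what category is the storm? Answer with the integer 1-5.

1

ΔP = 1008 − 955 = 53 hPa.
V ≈ 5.94 × 53^0.633 = 5.94 × 12.34 ≈ 73 kt.
73 kt falls in the Category 1 band.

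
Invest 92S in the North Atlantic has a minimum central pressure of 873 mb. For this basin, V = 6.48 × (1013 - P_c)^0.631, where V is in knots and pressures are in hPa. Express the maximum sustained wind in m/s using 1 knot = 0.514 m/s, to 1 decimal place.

ΔP = 1013 − 873 = 140 mb.
V ≈ 6.48 × 140^0.631 = 6.48 × 22.605 ≈ 146.481 kt.
146.481 × 0.514 ≈ 75.29 m/s → 75.3 m/s.

75.3 m/s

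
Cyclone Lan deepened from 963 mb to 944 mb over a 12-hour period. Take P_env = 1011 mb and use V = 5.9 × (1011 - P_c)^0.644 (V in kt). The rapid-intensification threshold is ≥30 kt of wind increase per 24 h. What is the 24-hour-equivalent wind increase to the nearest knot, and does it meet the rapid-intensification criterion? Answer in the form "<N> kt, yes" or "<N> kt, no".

34 kt, yes

V₁: ΔP = 48, V ≈ 5.9 × 48^0.644 ≈ 71.38 kt.
V₂: ΔP = 67, V ≈ 5.9 × 67^0.644 ≈ 88.48 kt.
ΔV over 12 h = 17.10 kt → 24 h equivalent = 17.10 × 24/12 ≈ 34.20 kt.
34 kt ≥ 30 kt ⇒ rapid intensification.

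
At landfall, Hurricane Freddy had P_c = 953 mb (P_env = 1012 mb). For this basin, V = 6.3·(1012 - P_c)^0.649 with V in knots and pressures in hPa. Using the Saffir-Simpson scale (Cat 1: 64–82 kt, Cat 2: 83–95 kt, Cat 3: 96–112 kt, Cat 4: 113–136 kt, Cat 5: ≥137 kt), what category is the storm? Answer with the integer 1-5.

ΔP = 1012 − 953 = 59 mb.
V ≈ 6.3 × 59^0.649 = 6.3 × 14.10 ≈ 89 kt.
89 kt falls in the Category 2 band.

2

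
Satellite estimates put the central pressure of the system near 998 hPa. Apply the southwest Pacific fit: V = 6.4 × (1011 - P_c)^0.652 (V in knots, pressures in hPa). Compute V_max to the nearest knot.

ΔP = 1011 − 998 = 13 hPa.
13^0.652 ≈ 5.325.
V ≈ 6.4 × 5.325 ≈ 34.1 kt.

34 kt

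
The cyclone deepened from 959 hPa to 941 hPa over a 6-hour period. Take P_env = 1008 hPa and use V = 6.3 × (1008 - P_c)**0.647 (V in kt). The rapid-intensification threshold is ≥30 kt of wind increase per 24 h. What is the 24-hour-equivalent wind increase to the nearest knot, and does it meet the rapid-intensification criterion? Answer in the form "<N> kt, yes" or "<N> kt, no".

V₁: ΔP = 49, V ≈ 6.3 × 49^0.647 ≈ 78.14 kt.
V₂: ΔP = 67, V ≈ 6.3 × 67^0.647 ≈ 95.68 kt.
ΔV over 6 h = 17.54 kt → 24 h equivalent = 17.54 × 24/6 ≈ 70.16 kt.
70 kt ≥ 30 kt ⇒ rapid intensification.

70 kt, yes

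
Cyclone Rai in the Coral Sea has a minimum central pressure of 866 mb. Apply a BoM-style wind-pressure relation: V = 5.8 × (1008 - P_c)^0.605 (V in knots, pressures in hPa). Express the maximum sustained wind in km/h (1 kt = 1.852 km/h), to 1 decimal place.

215.4 km/h

ΔP = 1008 − 866 = 142 mb.
V ≈ 5.8 × 142^0.605 = 5.8 × 20.051 ≈ 116.295 kt.
116.295 × 1.852 ≈ 215.38 km/h → 215.4 km/h.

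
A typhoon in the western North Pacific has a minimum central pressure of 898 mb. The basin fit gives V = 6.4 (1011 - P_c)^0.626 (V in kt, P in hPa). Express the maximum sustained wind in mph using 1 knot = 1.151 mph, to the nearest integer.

142 mph

ΔP = 1011 − 898 = 113 mb.
V ≈ 6.4 × 113^0.626 = 6.4 × 19.285 ≈ 123.426 kt.
123.426 × 1.151 ≈ 142.06 mph → 142 mph.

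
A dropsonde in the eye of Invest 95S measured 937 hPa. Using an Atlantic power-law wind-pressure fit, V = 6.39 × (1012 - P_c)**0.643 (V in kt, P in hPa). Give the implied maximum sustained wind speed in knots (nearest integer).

103 kt

ΔP = 1012 − 937 = 75 hPa.
75^0.643 ≈ 16.057.
V ≈ 6.39 × 16.057 ≈ 102.6 kt.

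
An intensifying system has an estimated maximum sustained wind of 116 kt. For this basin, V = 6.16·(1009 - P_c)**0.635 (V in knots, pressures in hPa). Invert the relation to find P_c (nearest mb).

907 mb

ΔP = (V / 6.16)^(1/0.635) = (116/6.16)^1.575.
116/6.16 = 18.831; 18.831^1.575 ≈ 101.78 mb.
P_c = 1009 − 101.78 = 907.22 ≈ 907 mb.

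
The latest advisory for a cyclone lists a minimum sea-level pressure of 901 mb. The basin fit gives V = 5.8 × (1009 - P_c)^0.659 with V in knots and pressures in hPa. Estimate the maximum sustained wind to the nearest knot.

ΔP = 1009 − 901 = 108 mb.
108^0.659 ≈ 21.879.
V ≈ 5.8 × 21.879 ≈ 126.9 kt.

127 kt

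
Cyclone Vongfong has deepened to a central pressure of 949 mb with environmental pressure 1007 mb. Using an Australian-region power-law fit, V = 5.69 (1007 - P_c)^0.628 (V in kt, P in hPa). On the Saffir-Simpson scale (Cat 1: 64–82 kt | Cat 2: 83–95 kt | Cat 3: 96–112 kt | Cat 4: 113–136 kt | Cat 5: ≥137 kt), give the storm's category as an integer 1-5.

ΔP = 1007 − 949 = 58 mb.
V ≈ 5.69 × 58^0.628 = 5.69 × 12.81 ≈ 73 kt.
73 kt falls in the Category 1 band.

1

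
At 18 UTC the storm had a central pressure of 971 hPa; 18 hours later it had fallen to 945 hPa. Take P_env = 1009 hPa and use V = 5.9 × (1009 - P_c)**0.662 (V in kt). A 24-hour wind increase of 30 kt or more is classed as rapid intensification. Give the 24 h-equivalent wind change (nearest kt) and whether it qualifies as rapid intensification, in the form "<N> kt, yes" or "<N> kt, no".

V₁: ΔP = 38, V ≈ 5.9 × 38^0.662 ≈ 65.56 kt.
V₂: ΔP = 64, V ≈ 5.9 × 64^0.662 ≈ 92.59 kt.
ΔV over 18 h = 27.03 kt → 24 h equivalent = 27.03 × 24/18 ≈ 36.04 kt.
36 kt ≥ 30 kt ⇒ rapid intensification.

36 kt, yes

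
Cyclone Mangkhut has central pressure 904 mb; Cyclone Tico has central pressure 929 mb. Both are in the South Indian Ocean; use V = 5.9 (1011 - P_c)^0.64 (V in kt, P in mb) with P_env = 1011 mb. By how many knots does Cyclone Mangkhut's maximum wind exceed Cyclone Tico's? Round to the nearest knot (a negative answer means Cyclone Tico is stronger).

Cyclone Mangkhut: ΔP = 107; V ≈ 5.9 × 107^0.64 ≈ 117.40 kt.
Cyclone Tico: ΔP = 82; V ≈ 5.9 × 82^0.64 ≈ 99.01 kt.
Difference ≈ 117.40 − 99.01 = 18.39 → 18 kt.

18 kt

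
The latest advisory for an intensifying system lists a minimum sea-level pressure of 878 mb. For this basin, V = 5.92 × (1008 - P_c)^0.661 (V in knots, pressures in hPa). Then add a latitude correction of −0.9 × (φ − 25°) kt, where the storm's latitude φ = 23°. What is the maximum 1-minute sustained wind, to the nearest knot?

150 kt

ΔP = 1008 − 878 = 130 mb.
130^0.661 ≈ 24.964.
V ≈ 5.92 × 24.964 ≈ 147.8 kt.
Latitude correction: −0.9 × (23 − 25) = 1.8 kt.
Corrected V ≈ 149.6 kt → 150 kt.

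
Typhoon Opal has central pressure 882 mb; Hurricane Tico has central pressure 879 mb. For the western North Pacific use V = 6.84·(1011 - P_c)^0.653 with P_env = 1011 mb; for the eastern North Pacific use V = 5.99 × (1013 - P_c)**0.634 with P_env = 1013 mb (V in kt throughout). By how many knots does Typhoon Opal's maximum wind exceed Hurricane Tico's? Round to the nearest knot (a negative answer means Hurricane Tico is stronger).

Typhoon Opal: ΔP = 129; V ≈ 6.84 × 129^0.653 ≈ 163.41 kt.
Hurricane Tico: ΔP = 134; V ≈ 5.99 × 134^0.634 ≈ 133.66 kt.
Difference ≈ 163.41 − 133.66 = 29.75 → 30 kt.

30 kt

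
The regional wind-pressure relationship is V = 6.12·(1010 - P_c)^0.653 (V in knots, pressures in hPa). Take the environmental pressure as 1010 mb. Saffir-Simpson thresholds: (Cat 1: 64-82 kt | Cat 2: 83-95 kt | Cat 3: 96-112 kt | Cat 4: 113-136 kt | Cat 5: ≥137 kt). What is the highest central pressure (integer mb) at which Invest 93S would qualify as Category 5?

893 mb

Category 5 begins at V = 137 kt.
Required ΔP = (137/6.12)^(1/0.653) = 22.386^1.531 ≈ 116.77 mb.
P_c ≤ 1010 − 116.77 = 893.23, so the highest integer P_c is 893 mb.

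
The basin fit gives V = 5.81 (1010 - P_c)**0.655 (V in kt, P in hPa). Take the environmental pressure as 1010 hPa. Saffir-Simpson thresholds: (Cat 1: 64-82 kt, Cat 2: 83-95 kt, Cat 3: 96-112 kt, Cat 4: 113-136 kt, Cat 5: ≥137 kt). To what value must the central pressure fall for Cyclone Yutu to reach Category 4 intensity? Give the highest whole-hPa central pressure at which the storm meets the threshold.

Category 4 begins at V = 113 kt.
Required ΔP = (113/5.81)^(1/0.655) = 19.449^1.527 ≈ 92.85 hPa.
P_c ≤ 1010 − 92.85 = 917.15, so the highest integer P_c is 917 hPa.

917 hPa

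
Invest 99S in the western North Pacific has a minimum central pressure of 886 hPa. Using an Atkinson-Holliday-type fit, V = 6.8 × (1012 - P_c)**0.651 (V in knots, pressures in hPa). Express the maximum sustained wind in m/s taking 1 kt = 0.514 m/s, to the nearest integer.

81 m/s

ΔP = 1012 − 886 = 126 hPa.
V ≈ 6.8 × 126^0.651 = 6.8 × 23.299 ≈ 158.435 kt.
158.435 × 0.514 ≈ 81.44 m/s → 81 m/s.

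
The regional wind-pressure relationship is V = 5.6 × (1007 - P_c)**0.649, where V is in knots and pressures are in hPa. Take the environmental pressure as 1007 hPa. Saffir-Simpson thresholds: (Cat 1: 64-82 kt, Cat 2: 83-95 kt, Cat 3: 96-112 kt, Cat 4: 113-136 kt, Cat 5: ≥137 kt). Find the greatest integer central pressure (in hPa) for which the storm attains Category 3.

Category 3 begins at V = 96 kt.
Required ΔP = (96/5.6)^(1/0.649) = 17.143^1.541 ≈ 79.71 hPa.
P_c ≤ 1007 − 79.71 = 927.29, so the highest integer P_c is 927 hPa.

927 hPa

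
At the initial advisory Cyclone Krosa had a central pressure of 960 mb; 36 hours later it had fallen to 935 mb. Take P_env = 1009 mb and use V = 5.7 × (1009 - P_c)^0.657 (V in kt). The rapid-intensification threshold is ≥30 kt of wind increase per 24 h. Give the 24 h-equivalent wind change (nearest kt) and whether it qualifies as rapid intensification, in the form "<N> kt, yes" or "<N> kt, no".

V₁: ΔP = 49, V ≈ 5.7 × 49^0.657 ≈ 73.51 kt.
V₂: ΔP = 74, V ≈ 5.7 × 74^0.657 ≈ 96.37 kt.
ΔV over 36 h = 22.86 kt → 24 h equivalent = 22.86 × 24/36 ≈ 15.24 kt.
15 kt < 30 kt ⇒ not rapid intensification.

15 kt, no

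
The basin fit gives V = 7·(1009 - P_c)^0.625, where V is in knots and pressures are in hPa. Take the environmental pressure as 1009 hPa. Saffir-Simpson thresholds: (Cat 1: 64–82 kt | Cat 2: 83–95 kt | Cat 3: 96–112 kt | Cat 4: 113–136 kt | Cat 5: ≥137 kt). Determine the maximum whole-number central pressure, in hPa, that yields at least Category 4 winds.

923 hPa

Category 4 begins at V = 113 kt.
Required ΔP = (113/7)^(1/0.625) = 16.143^1.600 ≈ 85.66 hPa.
P_c ≤ 1009 − 85.66 = 923.34, so the highest integer P_c is 923 hPa.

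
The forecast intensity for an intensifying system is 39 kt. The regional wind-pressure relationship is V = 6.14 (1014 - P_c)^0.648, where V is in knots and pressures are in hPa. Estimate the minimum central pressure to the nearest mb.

ΔP = (V / 6.14)^(1/0.648) = (39/6.14)^1.543.
39/6.14 = 6.352; 6.352^1.543 ≈ 17.34 mb.
P_c = 1014 − 17.34 = 996.66 ≈ 997 mb.

997 mb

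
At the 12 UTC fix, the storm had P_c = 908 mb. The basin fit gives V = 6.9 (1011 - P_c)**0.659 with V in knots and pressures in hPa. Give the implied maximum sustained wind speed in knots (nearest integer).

146 kt

ΔP = 1011 − 908 = 103 mb.
103^0.659 ≈ 21.206.
V ≈ 6.9 × 21.206 ≈ 146.3 kt.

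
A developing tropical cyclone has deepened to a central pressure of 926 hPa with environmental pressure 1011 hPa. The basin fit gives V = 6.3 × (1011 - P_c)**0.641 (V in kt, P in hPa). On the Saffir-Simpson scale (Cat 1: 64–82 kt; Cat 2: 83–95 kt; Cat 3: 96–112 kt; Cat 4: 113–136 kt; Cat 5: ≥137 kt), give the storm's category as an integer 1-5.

ΔP = 1011 − 926 = 85 hPa.
V ≈ 6.3 × 85^0.641 = 6.3 × 17.25 ≈ 109 kt.
109 kt falls in the Category 3 band.

3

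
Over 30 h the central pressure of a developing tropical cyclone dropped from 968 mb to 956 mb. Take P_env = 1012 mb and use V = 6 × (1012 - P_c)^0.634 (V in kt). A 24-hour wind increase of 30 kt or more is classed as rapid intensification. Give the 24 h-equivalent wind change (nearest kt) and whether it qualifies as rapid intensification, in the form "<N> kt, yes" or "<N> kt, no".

V₁: ΔP = 44, V ≈ 6 × 44^0.634 ≈ 66.08 kt.
V₂: ΔP = 56, V ≈ 6 × 56^0.634 ≈ 77.00 kt.
ΔV over 30 h = 10.92 kt → 24 h equivalent = 10.92 × 24/30 ≈ 8.74 kt.
9 kt < 30 kt ⇒ not rapid intensification.

9 kt, no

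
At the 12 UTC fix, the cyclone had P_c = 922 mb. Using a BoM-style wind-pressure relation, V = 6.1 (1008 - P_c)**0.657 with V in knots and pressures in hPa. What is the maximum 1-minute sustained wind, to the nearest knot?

114 kt

ΔP = 1008 − 922 = 86 mb.
86^0.657 ≈ 18.662.
V ≈ 6.1 × 18.662 ≈ 113.8 kt.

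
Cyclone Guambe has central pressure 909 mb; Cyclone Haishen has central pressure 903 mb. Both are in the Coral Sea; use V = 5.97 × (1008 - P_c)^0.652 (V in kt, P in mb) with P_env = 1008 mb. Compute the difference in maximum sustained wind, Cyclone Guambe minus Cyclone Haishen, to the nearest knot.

Cyclone Guambe: ΔP = 99; V ≈ 5.97 × 99^0.652 ≈ 119.43 kt.
Cyclone Haishen: ΔP = 105; V ≈ 5.97 × 105^0.652 ≈ 124.11 kt.
Difference ≈ 119.43 − 124.11 = -4.68 → -5 kt.

-5 kt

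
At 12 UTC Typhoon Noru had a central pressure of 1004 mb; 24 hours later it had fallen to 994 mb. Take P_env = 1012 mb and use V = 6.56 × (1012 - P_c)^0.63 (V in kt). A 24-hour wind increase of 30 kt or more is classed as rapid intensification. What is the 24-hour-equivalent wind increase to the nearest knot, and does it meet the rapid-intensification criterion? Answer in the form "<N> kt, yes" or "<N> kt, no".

16 kt, no

V₁: ΔP = 8, V ≈ 6.56 × 8^0.63 ≈ 24.31 kt.
V₂: ΔP = 18, V ≈ 6.56 × 18^0.63 ≈ 40.53 kt.
ΔV over 24 h = 16.22 kt → 24 h equivalent = 16.22 × 24/24 ≈ 16.22 kt.
16 kt < 30 kt ⇒ not rapid intensification.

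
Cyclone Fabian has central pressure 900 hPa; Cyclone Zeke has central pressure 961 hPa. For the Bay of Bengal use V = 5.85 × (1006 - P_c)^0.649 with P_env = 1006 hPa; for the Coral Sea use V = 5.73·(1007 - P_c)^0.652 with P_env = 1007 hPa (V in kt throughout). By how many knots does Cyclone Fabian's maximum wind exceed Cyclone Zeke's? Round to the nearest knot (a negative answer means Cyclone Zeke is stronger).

51 kt

Cyclone Fabian: ΔP = 106; V ≈ 5.85 × 106^0.649 ≈ 120.66 kt.
Cyclone Zeke: ΔP = 46; V ≈ 5.73 × 46^0.652 ≈ 69.55 kt.
Difference ≈ 120.66 − 69.55 = 51.11 → 51 kt.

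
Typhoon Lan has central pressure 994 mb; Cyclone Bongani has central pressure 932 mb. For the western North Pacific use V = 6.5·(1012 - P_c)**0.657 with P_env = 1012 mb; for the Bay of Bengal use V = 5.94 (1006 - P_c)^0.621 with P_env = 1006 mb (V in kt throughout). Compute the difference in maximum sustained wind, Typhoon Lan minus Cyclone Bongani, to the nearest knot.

-43 kt

Typhoon Lan: ΔP = 18; V ≈ 6.5 × 18^0.657 ≈ 43.41 kt.
Cyclone Bongani: ΔP = 74; V ≈ 5.94 × 74^0.621 ≈ 86.02 kt.
Difference ≈ 43.41 − 86.02 = -42.61 → -43 kt.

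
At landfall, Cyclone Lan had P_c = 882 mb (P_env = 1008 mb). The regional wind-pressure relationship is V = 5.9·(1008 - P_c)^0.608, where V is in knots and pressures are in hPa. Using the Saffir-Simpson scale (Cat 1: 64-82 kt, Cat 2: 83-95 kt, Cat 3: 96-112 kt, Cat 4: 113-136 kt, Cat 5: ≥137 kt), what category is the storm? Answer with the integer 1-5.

ΔP = 1008 − 882 = 126 mb.
V ≈ 5.9 × 126^0.608 = 5.9 × 18.92 ≈ 112 kt.
112 kt falls in the Category 3 band.

3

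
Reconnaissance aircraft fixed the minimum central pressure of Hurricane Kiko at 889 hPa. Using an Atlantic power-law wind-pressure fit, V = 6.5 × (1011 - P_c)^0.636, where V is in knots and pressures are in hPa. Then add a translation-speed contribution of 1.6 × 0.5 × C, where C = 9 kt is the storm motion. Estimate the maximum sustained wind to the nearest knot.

145 kt

ΔP = 1011 − 889 = 122 hPa.
122^0.636 ≈ 21.229.
V ≈ 6.5 × 21.229 ≈ 138.0 kt.
Translation term: 1.6 × 0.5 × 9 = 7.2 kt.
Corrected V ≈ 145.2 kt → 145 kt.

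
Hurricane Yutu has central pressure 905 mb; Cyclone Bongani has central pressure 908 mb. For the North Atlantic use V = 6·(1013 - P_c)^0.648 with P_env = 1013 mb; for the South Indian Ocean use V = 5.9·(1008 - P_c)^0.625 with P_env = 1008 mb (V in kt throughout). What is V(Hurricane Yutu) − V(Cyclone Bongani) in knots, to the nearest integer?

Hurricane Yutu: ΔP = 108; V ≈ 6 × 108^0.648 ≈ 124.68 kt.
Cyclone Bongani: ΔP = 100; V ≈ 5.9 × 100^0.625 ≈ 104.92 kt.
Difference ≈ 124.68 − 104.92 = 19.76 → 20 kt.

20 kt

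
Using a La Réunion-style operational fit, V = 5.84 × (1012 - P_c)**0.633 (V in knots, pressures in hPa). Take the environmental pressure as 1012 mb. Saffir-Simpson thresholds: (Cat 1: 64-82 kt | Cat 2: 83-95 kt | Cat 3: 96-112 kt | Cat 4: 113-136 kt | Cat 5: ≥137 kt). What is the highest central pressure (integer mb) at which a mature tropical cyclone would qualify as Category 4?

Category 4 begins at V = 113 kt.
Required ΔP = (113/5.84)^(1/0.633) = 19.349^1.580 ≈ 107.81 mb.
P_c ≤ 1012 − 107.81 = 904.19, so the highest integer P_c is 904 mb.

904 mb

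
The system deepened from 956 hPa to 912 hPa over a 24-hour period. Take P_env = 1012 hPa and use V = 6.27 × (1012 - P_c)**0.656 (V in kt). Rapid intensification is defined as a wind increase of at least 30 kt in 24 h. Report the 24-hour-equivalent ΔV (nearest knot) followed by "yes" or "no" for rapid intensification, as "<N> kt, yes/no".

41 kt, yes

V₁: ΔP = 56, V ≈ 6.27 × 56^0.656 ≈ 87.92 kt.
V₂: ΔP = 100, V ≈ 6.27 × 100^0.656 ≈ 128.61 kt.
ΔV over 24 h = 40.69 kt → 24 h equivalent = 40.69 × 24/24 ≈ 40.69 kt.
41 kt ≥ 30 kt ⇒ rapid intensification.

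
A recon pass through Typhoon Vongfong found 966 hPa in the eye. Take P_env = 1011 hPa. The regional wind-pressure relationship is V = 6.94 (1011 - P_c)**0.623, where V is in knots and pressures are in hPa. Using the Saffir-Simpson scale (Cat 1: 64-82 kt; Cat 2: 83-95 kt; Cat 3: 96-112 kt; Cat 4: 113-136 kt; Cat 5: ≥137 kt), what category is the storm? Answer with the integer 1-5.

ΔP = 1011 − 966 = 45 hPa.
V ≈ 6.94 × 45^0.623 = 6.94 × 10.71 ≈ 74 kt.
74 kt falls in the Category 1 band.

1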